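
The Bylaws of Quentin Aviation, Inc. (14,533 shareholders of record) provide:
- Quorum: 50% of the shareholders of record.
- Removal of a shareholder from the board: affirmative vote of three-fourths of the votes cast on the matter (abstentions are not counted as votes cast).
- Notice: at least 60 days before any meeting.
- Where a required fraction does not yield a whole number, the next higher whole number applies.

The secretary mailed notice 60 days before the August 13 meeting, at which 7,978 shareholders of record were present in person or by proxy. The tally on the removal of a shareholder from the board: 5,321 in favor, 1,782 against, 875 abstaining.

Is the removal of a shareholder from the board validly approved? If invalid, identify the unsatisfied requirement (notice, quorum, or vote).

Notice: 60 days given; 60 required. Satisfied.
Quorum: 50% of 14,533 = 7,266.50, rounded up to 7,267; 7,978 present. Satisfied.
Vote: requires three-fourths of the votes cast (7,978 − 875 abstaining = 7,103); 3/4 of 7103 = 5327.25, rounded up to 5328, so 5,328 needed; 5,321 in favor. Not satisfied.

Invalid — vote requirement not satisfied.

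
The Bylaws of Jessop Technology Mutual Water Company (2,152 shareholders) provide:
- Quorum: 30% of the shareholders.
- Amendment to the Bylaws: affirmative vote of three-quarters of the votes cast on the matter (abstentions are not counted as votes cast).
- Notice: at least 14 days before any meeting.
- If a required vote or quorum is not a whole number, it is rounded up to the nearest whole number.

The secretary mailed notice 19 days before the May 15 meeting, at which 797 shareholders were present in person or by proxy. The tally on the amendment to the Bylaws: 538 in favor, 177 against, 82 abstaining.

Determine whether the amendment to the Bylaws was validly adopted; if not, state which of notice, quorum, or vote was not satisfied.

Valid — all requirements satisfied.

Notice: 19 days given; 14 required. Satisfied.
Quorum: 30% of 2,152 = 645.60, rounded up to 646; 797 present. Satisfied.
Vote: requires three-fourths of the votes cast (797 − 82 abstaining = 715); 3/4 of 715 = 536.25, rounded up to 537, so 537 needed; 538 in favor. Satisfied.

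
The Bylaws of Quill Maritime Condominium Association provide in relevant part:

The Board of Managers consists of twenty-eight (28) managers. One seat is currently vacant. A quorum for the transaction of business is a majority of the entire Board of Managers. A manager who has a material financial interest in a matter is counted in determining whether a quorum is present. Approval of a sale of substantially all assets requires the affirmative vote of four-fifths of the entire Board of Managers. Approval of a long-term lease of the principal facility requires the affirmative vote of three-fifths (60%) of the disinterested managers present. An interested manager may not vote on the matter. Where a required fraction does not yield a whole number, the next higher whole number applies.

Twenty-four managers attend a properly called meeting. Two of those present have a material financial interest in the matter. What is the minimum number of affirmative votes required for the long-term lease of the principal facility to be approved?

14

The long-term lease of the principal facility requires three-fifths of the disinterested managers present (24 − 2 = 22).
3/5 of 22 = 13.20, rounded up to 14.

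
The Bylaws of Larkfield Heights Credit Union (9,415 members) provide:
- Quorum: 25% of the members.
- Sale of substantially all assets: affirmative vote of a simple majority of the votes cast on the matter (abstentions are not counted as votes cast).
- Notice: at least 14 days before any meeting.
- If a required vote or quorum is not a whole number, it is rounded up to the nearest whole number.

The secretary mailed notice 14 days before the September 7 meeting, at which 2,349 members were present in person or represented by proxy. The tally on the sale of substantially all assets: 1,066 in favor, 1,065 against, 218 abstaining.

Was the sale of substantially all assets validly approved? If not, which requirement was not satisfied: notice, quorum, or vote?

Invalid — quorum requirement not satisfied.

Notice: 14 days given; 14 required. Satisfied.
Quorum: 25% of 9,415 = 2,353.75, rounded up to 2,354; 2,349 present. Not satisfied.
Vote: requires a majority of the votes cast (2,349 − 218 abstaining = 2,131); a majority of 2131 is 1066, so 1,066 needed; 1,066 in favor. Satisfied.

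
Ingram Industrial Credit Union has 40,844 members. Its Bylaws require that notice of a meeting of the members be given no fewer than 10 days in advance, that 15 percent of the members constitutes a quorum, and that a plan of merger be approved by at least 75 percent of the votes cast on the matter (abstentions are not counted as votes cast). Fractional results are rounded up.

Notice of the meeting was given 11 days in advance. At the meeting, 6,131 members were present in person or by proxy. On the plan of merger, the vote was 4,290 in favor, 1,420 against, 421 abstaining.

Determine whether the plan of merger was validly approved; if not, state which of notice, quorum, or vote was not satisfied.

Valid — all requirements satisfied.

Notice: 11 days given; 10 required. Satisfied.
Quorum: 15% of 40,844 = 6,126.60, rounded up to 6,127; 6,131 present. Satisfied.
Vote: requires three-fourths of the votes cast (6,131 − 421 abstaining = 5,710); 3/4 of 5710 = 4282.50, rounded up to 4283, so 4,283 needed; 4,290 in favor. Satisfied.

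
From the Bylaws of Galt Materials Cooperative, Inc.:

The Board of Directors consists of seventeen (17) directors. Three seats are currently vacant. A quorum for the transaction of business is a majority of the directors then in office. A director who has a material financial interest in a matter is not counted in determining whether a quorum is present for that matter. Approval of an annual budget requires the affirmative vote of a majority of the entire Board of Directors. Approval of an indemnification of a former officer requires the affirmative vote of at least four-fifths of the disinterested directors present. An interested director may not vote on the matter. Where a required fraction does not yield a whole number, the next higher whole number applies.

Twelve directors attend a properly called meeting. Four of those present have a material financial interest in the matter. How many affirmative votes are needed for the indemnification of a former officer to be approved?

7

The indemnification of a former officer requires four-fifths of the disinterested directors present (12 − 4 = 8).
4/5 of 8 = 6.40, rounded up to 7.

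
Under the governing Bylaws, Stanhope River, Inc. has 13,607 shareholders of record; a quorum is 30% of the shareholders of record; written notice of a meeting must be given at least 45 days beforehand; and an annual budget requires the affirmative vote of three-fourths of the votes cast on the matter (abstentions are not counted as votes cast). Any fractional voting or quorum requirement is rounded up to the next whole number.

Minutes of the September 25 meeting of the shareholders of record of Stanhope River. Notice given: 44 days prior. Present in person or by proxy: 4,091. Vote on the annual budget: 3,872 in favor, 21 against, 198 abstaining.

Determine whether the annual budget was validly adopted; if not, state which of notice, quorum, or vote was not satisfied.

Invalid — notice requirement not satisfied.

Notice: 44 days given; 45 required. Not satisfied.
Quorum: 30% of 13,607 = 4,082.10, rounded up to 4,083; 4,091 present. Satisfied.
Vote: requires three-fourths of the votes cast (4,091 − 198 abstaining = 3,893); 3/4 of 3893 = 2919.75, rounded up to 2920, so 2,920 needed; 3,872 in favor. Satisfied.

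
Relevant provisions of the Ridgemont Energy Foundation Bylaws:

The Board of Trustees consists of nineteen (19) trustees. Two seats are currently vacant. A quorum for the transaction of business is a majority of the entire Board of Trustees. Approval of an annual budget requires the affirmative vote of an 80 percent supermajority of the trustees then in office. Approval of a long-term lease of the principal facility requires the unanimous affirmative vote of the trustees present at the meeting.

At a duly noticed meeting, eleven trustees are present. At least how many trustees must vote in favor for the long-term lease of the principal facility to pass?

The long-term lease of the principal facility requires the unanimous vote of the trustees present (11).
Unanimous means all 11.

11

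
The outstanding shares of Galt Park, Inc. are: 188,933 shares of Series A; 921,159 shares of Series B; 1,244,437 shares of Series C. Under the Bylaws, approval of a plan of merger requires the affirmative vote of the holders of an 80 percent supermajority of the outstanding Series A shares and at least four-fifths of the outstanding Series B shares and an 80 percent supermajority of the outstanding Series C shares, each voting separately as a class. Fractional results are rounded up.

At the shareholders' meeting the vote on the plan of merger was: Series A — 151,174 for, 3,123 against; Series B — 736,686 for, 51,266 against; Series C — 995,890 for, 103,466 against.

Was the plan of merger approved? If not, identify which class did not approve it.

Not approved — the Series B shares did not give the required vote.

Series A: 4/5 of 188933 = 151146.40, rounded up to 151147; 151,147 required, 151,174 in favor — approved.
Series B: 4/5 of 921159 = 736927.20, rounded up to 736928; 736,928 required, 736,686 in favor — not approved.
Series C: 4/5 of 1244437 = 995549.60, rounded up to 995550; 995,550 required, 995,890 in favor — approved.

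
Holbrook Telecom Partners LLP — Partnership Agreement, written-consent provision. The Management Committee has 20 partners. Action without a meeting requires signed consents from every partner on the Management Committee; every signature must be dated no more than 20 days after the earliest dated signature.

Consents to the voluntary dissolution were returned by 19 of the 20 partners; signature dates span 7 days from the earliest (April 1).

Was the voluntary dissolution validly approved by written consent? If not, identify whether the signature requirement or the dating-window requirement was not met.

Signatures required: every one of 20 — unanimous means all 20, so 20 needed; 19 signed. Insufficient.
Dating window: the latest signature is 7 days after the earliest; the limit is 20 days. Within the window.

Not effective — insufficient signatures.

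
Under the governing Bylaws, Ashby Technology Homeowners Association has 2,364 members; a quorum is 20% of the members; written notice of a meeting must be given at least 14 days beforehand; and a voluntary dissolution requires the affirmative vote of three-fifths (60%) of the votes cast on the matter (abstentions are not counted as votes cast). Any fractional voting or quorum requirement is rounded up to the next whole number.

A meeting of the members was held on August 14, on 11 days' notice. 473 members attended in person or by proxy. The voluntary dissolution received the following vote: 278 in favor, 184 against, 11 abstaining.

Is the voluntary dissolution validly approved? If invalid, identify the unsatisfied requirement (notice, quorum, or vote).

Invalid — notice requirement not satisfied.

Notice: 11 days given; 14 required. Not satisfied.
Quorum: 20% of 2,364 = 472.80, rounded up to 473; 473 present. Satisfied.
Vote: requires three-fifths of the votes cast (473 − 11 abstaining = 462); 3/5 of 462 = 277.20, rounded up to 278, so 278 needed; 278 in favor. Satisfied.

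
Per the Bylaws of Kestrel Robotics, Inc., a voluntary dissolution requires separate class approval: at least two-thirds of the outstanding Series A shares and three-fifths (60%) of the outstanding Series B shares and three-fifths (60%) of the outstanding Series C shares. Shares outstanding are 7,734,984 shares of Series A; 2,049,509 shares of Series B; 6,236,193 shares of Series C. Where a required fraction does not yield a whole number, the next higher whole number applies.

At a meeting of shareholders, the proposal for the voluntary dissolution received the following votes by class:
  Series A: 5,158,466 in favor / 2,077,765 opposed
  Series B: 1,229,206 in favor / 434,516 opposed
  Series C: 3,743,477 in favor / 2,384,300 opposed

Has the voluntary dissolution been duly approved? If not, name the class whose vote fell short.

Series A: 2/3 of 7734984 = 5156656; 5,156,656 required, 5,158,466 in favor — approved.
Series B: 3/5 of 2049509 = 1229705.40, rounded up to 1229706; 1,229,706 required, 1,229,206 in favor — not approved.
Series C: 3/5 of 6236193 = 3741715.80, rounded up to 3741716; 3,741,716 required, 3,743,477 in favor — approved.

Not approved — the Series B shares did not give the required vote.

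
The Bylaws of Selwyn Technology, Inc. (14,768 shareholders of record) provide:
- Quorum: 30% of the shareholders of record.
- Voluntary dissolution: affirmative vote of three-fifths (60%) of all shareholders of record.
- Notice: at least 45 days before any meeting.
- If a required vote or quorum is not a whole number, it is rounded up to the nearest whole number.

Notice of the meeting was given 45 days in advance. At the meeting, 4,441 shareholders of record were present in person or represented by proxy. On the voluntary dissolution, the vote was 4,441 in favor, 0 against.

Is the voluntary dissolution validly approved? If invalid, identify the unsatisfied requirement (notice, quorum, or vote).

Notice: 45 days given; 45 required. Satisfied.
Quorum: 30% of 14,768 = 4,430.40, rounded up to 4,431; 4,441 present. Satisfied.
Vote: requires three-fifths of all shareholders of record (14,768); 3/5 of 14768 = 8860.80, rounded up to 8861, so 8,861 needed; 4,441 in favor. Not satisfied.

Invalid — vote requirement not satisfied.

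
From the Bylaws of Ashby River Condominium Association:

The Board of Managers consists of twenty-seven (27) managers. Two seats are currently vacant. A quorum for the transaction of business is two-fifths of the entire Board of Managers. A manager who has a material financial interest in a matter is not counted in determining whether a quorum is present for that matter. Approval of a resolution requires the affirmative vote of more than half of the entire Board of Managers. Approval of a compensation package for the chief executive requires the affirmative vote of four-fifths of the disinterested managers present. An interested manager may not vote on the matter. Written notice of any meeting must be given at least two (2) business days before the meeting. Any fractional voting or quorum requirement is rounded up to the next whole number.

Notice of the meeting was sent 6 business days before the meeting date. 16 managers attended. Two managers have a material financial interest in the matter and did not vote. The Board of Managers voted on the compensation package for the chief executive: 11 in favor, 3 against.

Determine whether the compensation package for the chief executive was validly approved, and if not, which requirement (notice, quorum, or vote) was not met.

Notice: 6 business days given; 2 required (6 ≥ 2). Satisfied.
Quorum: 16 present, but the 2 interested managers do not count, leaving 14. Quorum is 11. Satisfied.
Vote: the compensation package for the chief executive requires four-fifths of the disinterested managers present (16 − 2 = 14). 4/5 of 14 = 11.20, rounded up to 12, so 12 affirmative votes are needed; 11 voted in favor. Not satisfied.

Invalid — vote requirement not satisfied.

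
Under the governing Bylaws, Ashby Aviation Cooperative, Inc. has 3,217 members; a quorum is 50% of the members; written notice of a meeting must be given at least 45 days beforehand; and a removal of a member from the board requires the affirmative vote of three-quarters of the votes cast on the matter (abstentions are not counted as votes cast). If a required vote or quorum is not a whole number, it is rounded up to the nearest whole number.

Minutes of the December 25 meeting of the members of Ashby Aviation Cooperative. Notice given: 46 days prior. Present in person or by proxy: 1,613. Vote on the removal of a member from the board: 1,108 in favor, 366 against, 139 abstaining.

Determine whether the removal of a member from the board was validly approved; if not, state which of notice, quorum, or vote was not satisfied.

Notice: 46 days given; 45 required. Satisfied.
Quorum: 50% of 3,217 = 1,608.50, rounded up to 1,609; 1,613 present. Satisfied.
Vote: requires three-fourths of the votes cast (1,613 − 139 abstaining = 1,474); 3/4 of 1474 = 1105.50, rounded up to 1106, so 1,106 needed; 1,108 in favor. Satisfied.

Valid — all requirements satisfied.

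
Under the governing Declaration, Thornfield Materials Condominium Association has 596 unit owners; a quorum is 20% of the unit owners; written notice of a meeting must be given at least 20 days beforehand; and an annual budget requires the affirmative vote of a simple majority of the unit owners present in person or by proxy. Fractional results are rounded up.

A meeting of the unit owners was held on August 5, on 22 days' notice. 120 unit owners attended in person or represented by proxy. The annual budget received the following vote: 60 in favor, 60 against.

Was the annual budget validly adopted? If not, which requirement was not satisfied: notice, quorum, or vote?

Notice: 22 days given; 20 required. Satisfied.
Quorum: 20% of 596 = 119.20, rounded up to 120; 120 present. Satisfied.
Vote: requires a majority of those present (120); a majority of 120 is 61, so 61 needed; 60 in favor. Not satisfied.

Invalid — vote requirement not satisfied.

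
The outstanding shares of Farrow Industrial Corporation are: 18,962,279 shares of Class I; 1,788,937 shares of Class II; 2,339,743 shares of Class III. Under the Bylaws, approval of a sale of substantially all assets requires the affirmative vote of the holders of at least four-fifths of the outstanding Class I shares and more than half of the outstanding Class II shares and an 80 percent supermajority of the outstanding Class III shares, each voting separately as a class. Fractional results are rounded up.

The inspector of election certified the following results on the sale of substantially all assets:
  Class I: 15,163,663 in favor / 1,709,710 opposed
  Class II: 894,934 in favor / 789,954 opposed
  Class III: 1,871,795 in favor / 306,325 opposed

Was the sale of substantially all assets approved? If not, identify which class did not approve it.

Not approved — the Class I shares did not give the required vote.

Class I: 4/5 of 18962279 = 15169823.20, rounded up to 15169824; 15,169,824 required, 15,163,663 in favor — not approved.
Class II: a majority of 1788937 is 894469; 894,469 required, 894,934 in favor — approved.
Class III: 4/5 of 2339743 = 1871794.40, rounded up to 1871795; 1,871,795 required, 1,871,795 in favor — approved.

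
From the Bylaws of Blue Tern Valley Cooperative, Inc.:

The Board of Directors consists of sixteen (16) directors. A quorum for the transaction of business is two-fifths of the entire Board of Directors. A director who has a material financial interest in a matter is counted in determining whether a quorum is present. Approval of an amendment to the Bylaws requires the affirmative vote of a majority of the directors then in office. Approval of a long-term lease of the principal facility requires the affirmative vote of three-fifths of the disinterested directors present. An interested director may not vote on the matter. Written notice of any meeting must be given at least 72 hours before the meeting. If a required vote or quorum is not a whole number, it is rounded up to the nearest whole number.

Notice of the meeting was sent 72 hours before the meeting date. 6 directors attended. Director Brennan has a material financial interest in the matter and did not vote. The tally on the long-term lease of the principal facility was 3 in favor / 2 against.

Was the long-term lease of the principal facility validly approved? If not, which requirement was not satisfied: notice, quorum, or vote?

Invalid — quorum requirement not satisfied.

Notice: 72 hours given; 72 required (72 ≥ 72). Satisfied.
Quorum: 6 present (interested directors count toward quorum); quorum is 7. Not satisfied.
Vote: the long-term lease of the principal facility requires three-fifths of the disinterested directors present (6 − 1 = 5). 3/5 of 5 = 3, so 3 affirmative votes are needed; 3 voted in favor. Satisfied. (Moot — without a quorum no business can be validly transacted.)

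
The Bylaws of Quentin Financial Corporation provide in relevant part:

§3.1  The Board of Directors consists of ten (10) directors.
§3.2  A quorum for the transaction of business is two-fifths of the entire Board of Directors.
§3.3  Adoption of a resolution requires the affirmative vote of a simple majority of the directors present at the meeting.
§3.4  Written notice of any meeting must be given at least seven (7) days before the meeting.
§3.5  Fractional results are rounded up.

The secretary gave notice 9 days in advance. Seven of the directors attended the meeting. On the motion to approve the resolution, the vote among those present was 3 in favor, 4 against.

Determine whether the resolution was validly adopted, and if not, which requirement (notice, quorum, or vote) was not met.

Invalid — vote requirement not satisfied.

Notice: 9 days given; 7 required (9 ≥ 7). Satisfied.
Quorum: 7 present; quorum is 4. Satisfied.
Vote: the resolution requires a majority of the directors present (7). A majority of 7 is 4, so 4 affirmative votes are needed; 3 voted in favor. Not satisfied.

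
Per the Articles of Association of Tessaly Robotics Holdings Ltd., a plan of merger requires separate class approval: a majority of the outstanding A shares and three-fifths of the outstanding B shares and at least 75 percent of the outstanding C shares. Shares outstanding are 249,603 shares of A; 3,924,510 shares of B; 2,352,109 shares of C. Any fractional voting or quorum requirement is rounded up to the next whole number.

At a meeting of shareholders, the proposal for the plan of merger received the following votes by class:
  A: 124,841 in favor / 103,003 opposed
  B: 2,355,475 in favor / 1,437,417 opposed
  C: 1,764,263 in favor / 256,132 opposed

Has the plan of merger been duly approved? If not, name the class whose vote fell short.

Approved — every class gave the required vote.

A: a majority of 249603 is 124802; 124,802 required, 124,841 in favor — approved.
B: 3/5 of 3924510 = 2354706; 2,354,706 required, 2,355,475 in favor — approved.
C: 3/4 of 2352109 = 1764081.75, rounded up to 1764082; 1,764,082 required, 1,764,263 in favor — approved.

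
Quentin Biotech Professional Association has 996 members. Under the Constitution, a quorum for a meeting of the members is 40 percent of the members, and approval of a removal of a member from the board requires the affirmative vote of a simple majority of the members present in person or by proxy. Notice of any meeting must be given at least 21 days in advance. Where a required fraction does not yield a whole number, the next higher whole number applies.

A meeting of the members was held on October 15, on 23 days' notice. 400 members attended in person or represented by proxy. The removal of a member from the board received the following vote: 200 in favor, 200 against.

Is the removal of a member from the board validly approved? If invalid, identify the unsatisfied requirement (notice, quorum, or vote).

Invalid — vote requirement not satisfied.

Notice: 23 days given; 21 required. Satisfied.
Quorum: 40% of 996 = 398.40, rounded up to 399; 400 present. Satisfied.
Vote: requires a majority of those present (400); a majority of 400 is 201, so 201 needed; 200 in favor. Not satisfied.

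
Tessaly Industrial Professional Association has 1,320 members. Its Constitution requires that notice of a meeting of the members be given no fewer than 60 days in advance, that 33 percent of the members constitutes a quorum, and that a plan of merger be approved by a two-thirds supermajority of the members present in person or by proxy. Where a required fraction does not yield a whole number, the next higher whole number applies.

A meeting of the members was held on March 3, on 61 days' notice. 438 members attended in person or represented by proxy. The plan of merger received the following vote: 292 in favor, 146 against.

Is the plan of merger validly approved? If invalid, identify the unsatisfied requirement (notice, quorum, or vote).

Valid — all requirements satisfied.

Notice: 61 days given; 60 required. Satisfied.
Quorum: 33% of 1,320 = 435.60, rounded up to 436; 438 present. Satisfied.
Vote: requires two-thirds of those present (438); 2/3 of 438 = 292, so 292 needed; 292 in favor. Satisfied.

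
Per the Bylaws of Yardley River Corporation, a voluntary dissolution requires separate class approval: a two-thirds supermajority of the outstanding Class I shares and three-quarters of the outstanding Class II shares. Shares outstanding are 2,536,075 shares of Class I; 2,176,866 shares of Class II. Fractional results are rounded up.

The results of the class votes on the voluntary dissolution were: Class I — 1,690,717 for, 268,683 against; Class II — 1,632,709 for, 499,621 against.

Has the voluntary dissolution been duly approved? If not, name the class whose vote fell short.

Approved — every class gave the required vote.

Class I: 2/3 of 2536075 = 1690716.67, rounded up to 1690717; 1,690,717 required, 1,690,717 in favor — approved.
Class II: 3/4 of 2176866 = 1632649.50, rounded up to 1632650; 1,632,650 required, 1,632,709 in favor — approved.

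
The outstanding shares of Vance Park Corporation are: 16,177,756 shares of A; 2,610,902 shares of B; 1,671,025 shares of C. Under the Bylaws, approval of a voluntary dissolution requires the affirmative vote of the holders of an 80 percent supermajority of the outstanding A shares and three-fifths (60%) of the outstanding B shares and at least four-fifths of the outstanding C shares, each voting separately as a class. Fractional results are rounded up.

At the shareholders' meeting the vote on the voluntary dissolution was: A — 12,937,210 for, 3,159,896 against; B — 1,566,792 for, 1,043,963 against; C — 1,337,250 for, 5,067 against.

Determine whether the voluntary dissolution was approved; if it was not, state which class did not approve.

A: 4/5 of 16177756 = 12942204.80, rounded up to 12942205; 12,942,205 required, 12,937,210 in favor — not approved.
B: 3/5 of 2610902 = 1566541.20, rounded up to 1566542; 1,566,542 required, 1,566,792 in favor — approved.
C: 4/5 of 1671025 = 1336820; 1,336,820 required, 1,337,250 in favor — approved.

Not approved — the A shares did not give the required vote.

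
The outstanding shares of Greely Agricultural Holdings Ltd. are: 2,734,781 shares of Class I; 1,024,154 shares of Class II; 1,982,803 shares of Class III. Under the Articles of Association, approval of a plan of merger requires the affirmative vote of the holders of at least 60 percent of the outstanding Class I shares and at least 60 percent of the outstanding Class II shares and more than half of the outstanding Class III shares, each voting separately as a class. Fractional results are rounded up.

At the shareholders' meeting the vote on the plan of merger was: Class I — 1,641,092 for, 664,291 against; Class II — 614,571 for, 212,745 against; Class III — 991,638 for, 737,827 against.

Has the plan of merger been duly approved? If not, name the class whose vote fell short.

Class I: 3/5 of 2734781 = 1640868.60, rounded up to 1640869; 1,640,869 required, 1,641,092 in favor — approved.
Class II: 3/5 of 1024154 = 614492.40, rounded up to 614493; 614,493 required, 614,571 in favor — approved.
Class III: a majority of 1982803 is 991402; 991,402 required, 991,638 in favor — approved.

Approved — every class gave the required vote.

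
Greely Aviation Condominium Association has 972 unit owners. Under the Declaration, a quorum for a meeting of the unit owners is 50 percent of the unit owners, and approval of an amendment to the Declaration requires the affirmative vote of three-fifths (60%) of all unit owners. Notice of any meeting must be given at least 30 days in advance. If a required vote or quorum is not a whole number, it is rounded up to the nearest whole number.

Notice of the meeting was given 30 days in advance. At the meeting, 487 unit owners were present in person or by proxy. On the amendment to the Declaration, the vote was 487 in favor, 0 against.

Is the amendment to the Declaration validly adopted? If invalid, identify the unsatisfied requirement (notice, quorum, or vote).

Notice: 30 days given; 30 required. Satisfied.
Quorum: 50% of 972 = 486; 487 present. Satisfied.
Vote: requires three-fifths of all unit owners (972); 3/5 of 972 = 583.20, rounded up to 584, so 584 needed; 487 in favor. Not satisfied.

Invalid — vote requirement not satisfied.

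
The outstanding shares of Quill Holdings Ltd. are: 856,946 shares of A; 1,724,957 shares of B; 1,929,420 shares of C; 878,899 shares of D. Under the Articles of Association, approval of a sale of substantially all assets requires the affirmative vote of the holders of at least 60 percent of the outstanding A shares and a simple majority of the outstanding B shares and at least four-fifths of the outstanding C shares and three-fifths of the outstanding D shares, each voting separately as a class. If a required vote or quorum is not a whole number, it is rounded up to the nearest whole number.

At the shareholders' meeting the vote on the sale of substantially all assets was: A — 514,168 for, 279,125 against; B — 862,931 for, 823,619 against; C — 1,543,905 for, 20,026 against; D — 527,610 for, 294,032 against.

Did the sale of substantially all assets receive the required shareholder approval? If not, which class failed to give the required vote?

Approved — every class gave the required vote.

A: 3/5 of 856946 = 514167.60, rounded up to 514168; 514,168 required, 514,168 in favor — approved.
B: a majority of 1724957 is 862479; 862,479 required, 862,931 in favor — approved.
C: 4/5 of 1929420 = 1543536; 1,543,536 required, 1,543,905 in favor — approved.
D: 3/5 of 878899 = 527339.40, rounded up to 527340; 527,340 required, 527,610 in favor — approved.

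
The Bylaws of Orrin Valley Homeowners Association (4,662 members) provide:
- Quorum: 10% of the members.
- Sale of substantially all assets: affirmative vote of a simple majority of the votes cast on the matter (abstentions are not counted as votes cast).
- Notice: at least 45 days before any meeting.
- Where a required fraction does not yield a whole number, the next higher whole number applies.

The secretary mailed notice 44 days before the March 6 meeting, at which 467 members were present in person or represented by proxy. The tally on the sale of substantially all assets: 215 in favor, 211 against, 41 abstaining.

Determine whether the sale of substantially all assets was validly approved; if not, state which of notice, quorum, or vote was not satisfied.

Notice: 44 days given; 45 required. Not satisfied.
Quorum: 10% of 4,662 = 466.20, rounded up to 467; 467 present. Satisfied.
Vote: requires a majority of the votes cast (467 − 41 abstaining = 426); a majority of 426 is 214, so 214 needed; 215 in favor. Satisfied.

Invalid — notice requirement not satisfied.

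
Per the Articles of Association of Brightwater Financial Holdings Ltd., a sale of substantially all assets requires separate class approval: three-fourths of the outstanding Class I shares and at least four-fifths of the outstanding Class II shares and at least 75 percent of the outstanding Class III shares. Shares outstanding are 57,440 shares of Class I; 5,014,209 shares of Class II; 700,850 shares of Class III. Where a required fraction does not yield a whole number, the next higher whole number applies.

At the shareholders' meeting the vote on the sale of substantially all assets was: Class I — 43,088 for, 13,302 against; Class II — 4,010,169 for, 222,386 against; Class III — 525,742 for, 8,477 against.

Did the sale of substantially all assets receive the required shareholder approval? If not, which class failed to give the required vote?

Not approved — the Class II shares did not give the required vote.

Class I: 3/4 of 57440 = 43080; 43,080 required, 43,088 in favor — approved.
Class II: 4/5 of 5014209 = 4011367.20, rounded up to 4011368; 4,011,368 required, 4,010,169 in favor — not approved.
Class III: 3/4 of 700850 = 525637.50, rounded up to 525638; 525,638 required, 525,742 in favor — approved.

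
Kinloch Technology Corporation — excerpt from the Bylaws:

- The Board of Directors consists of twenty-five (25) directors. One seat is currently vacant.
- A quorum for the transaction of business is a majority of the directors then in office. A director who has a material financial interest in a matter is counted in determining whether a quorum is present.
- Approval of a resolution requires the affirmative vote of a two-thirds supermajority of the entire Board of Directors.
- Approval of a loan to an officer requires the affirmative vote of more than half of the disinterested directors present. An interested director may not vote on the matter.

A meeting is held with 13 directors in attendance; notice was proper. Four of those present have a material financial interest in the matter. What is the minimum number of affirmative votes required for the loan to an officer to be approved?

The loan to an officer requires a majority of the disinterested directors present (13 − 4 = 9).
A majority of 9 is 5.

5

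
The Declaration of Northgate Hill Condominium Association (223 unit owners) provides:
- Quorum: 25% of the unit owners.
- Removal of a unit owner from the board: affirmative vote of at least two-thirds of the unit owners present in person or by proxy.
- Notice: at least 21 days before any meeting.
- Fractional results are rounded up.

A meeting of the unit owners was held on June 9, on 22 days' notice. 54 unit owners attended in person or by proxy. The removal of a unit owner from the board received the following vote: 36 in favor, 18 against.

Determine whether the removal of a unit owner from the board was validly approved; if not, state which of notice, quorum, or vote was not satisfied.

Invalid — quorum requirement not satisfied.

Notice: 22 days given; 21 required. Satisfied.
Quorum: 25% of 223 = 55.75, rounded up to 56; 54 present. Not satisfied.
Vote: requires two-thirds of those present (54); 2/3 of 54 = 36, so 36 needed; 36 in favor. Satisfied.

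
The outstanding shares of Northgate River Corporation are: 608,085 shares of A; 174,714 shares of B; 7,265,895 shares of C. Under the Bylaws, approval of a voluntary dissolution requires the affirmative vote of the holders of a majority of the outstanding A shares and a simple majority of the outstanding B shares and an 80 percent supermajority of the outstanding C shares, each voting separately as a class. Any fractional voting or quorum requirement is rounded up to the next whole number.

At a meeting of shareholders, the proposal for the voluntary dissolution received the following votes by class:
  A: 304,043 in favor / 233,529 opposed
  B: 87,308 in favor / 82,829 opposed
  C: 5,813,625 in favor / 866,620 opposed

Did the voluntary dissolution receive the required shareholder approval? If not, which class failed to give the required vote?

Not approved — the B shares did not give the required vote.

A: a majority of 608085 is 304043; 304,043 required, 304,043 in favor — approved.
B: a majority of 174714 is 87358; 87,358 required, 87,308 in favor — not approved.
C: 4/5 of 7265895 = 5812716; 5,812,716 required, 5,813,625 in favor — approved.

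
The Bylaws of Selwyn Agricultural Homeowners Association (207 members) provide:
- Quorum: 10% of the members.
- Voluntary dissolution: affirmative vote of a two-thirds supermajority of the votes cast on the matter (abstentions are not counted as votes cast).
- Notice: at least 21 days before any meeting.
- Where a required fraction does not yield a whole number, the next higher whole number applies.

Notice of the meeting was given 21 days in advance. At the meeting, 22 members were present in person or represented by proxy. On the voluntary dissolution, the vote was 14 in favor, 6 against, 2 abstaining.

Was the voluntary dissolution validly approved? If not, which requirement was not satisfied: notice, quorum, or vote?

Valid — all requirements satisfied.

Notice: 21 days given; 21 required. Satisfied.
Quorum: 10% of 207 = 20.70, rounded up to 21; 22 present. Satisfied.
Vote: requires two-thirds of the votes cast (22 − 2 abstaining = 20); 2/3 of 20 = 13.33, rounded up to 14, so 14 needed; 14 in favor. Satisfied.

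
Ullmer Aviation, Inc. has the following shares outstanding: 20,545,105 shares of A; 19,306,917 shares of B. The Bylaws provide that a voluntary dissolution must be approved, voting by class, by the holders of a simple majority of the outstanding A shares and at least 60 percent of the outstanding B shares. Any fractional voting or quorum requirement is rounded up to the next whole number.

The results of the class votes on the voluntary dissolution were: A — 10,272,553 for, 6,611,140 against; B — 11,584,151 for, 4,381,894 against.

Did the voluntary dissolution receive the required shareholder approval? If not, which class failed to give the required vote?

Approved — every class gave the required vote.

A: a majority of 20545105 is 10272553; 10,272,553 required, 10,272,553 in favor — approved.
B: 3/5 of 19306917 = 11584150.20, rounded up to 11584151; 11,584,151 required, 11,584,151 in favor — approved.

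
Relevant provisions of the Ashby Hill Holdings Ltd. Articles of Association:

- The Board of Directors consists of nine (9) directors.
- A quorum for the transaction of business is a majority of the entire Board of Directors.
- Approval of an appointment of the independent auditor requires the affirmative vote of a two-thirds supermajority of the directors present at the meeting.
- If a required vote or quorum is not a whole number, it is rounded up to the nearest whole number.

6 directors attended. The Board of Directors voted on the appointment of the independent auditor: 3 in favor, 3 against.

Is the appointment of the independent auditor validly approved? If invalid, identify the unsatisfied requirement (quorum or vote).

Quorum: 6 present; quorum is 5. Satisfied.
Vote: the appointment of the independent auditor requires two-thirds of the directors present (6). 2/3 of 6 = 4, so 4 affirmative votes are needed; 3 voted in favor. Not satisfied.

Invalid — vote requirement not satisfied.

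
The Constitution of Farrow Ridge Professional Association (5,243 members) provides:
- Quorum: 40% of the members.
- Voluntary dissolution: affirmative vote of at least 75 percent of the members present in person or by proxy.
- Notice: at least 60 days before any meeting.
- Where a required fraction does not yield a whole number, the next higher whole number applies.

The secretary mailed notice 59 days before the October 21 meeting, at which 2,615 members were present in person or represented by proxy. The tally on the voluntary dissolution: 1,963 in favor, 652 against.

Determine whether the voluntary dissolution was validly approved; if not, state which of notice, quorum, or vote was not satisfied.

Invalid — notice requirement not satisfied.

Notice: 59 days given; 60 required. Not satisfied.
Quorum: 40% of 5,243 = 2,097.20, rounded up to 2,098; 2,615 present. Satisfied.
Vote: requires three-fourths of those present (2,615); 3/4 of 2615 = 1961.25, rounded up to 1962, so 1,962 needed; 1,963 in favor. Satisfied.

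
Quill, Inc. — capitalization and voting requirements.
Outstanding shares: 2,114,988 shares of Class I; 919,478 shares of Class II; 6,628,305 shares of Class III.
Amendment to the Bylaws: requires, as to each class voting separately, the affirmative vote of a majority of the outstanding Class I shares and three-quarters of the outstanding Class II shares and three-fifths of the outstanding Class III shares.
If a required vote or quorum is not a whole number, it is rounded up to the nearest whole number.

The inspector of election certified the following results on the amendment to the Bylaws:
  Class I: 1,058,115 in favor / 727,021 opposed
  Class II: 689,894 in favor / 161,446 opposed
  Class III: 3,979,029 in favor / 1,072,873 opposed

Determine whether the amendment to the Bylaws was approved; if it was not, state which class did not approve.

Class I: a majority of 2114988 is 1057495; 1,057,495 required, 1,058,115 in favor — approved.
Class II: 3/4 of 919478 = 689608.50, rounded up to 689609; 689,609 required, 689,894 in favor — approved.
Class III: 3/5 of 6628305 = 3976983; 3,976,983 required, 3,979,029 in favor — approved.

Approved — every class gave the required vote.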